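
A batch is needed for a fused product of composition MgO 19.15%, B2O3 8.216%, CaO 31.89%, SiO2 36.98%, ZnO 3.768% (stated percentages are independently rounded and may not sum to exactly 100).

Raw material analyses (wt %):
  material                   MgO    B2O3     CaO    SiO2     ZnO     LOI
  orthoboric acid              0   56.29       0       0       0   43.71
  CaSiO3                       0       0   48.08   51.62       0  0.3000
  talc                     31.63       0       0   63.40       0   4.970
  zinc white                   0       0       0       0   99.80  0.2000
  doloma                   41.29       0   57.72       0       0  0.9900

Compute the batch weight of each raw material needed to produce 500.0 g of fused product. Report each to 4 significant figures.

Working values are printed (rounded to four significant figures) when written out — all arithmetic holds exact precision throughout. Each reported result is rounded exactly once; derived quantities are computed starting from the weights at 500.0 g of glass at full float precision (ignition loss, five oxide percentages, yield, net glass mass, totals), as they appear in problem or answer.
The oxide mass targets at 500.0 g fused product:
  MgO: 19.15% × 500.0 = 95.75 g
  B2O3: 8.216% × 500.0 = 41.08 g
  CaO: 31.89% × 500.0 = 159.4 g
  SiO2: 36.98% × 500.0 = 184.9 g
  ZnO: 3.768% × 500.0 = 18.84 g
Mass-balance tally per oxide using the reported weights, on the stated basis (target by target, the sums agree inside rounding margins):
  MgO: 142.0·0.3163 + 123.1·0.4129 = 95.74 g (target 95.75 g)
  B2O3: 72.98·0.5629 = 41.08 g (target 41.08 g)
  CaO: 183.8·0.4808 + 123.1·0.5772 = 159.4 g (target 159.4 g)
  SiO2: 183.8·0.5162 + 142.0·0.6340 = 184.9 g (target 184.9 g)
  ZnO: 18.88·0.9980 = 18.84 g (target 18.84 g)
Glass mass check: total batch − LOI = 500.0 g (the Σ of target masses is 500.0 g; against the stated basis, 500.0 g — any gap is answer rounding).
Batch grand total — Σ batch = 540.8 g; Σ batch·LOI gives LOI loss = 40.76 g; yield: glass divided by total = 92.46%.

Batch per 500.0 g fused product:
  orthoboric acid: 72.98 g
  CaSiO3: 183.8 g
  talc: 142.0 g
  zinc white: 18.88 g
  doloma: 123.1 g
Total batch = 540.8 g; LOI loss = 40.76 g; yield = 92.46%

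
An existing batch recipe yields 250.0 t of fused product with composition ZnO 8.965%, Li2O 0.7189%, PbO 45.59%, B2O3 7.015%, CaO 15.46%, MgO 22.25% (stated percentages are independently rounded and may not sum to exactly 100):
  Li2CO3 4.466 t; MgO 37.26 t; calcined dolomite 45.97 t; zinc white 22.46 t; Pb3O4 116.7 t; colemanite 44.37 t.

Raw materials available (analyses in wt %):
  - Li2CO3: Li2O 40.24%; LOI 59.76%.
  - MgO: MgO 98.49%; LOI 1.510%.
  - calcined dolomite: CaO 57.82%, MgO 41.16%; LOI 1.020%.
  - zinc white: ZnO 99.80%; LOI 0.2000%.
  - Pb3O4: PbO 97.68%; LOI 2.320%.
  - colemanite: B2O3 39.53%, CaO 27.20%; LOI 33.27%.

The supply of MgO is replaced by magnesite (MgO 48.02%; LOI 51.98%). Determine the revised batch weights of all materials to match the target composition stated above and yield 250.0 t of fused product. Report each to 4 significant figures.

Each numeric step holds full precision end to end; the intermediate values appear, with 4-significant-figure rounding, on the page — each reported figure is rounded only once — derived quantities, which include totals, net glass mass, the yield, the six compositions, ignition loss, are recomputed at full float precision, exactly as shown in either problem or answer, starting from the weights per 250.0 t of glass.
The oxide mass targets at 250.0 t fused product:
  ZnO: 8.965% × 250.0 = 22.41 t
  Li2O: 0.7189% × 250.0 = 1.797 t
  PbO: 45.59% × 250.0 = 114.0 t
  B2O3: 7.015% × 250.0 = 17.54 t
  CaO: 15.46% × 250.0 = 38.65 t
  MgO: 22.25% × 250.0 = 55.62 t
Verifying the oxide balance per the reported batch figures, per the basis as stated (every target is met by its sum within answer rounding):
  ZnO: 22.46·0.9980 = 22.42 t (target 22.41 t)
  Li2O: 4.466·0.4024 = 1.797 t (target 1.797 t)
  PbO: 116.7·0.9768 = 114.0 t (target 114.0 t)
  B2O3: 44.37·0.3953 = 17.54 t (target 17.54 t)
  CaO: 45.97·0.5782 + 44.37·0.2720 = 38.65 t (target 38.65 t)
  MgO: 76.43·0.4802 + 45.97·0.4116 = 55.62 t (target 55.62 t)
Glass-mass closure: total batch − LOI = 250.0 t (oxide target masses add up to 250.0 t; stated basis 250.0 t — rounding explains the deltas).
Batch total: Σ batch = 310.4 t; ignition loss, Σ(batch × LOI) = 60.38 t; yield = glass ÷ total batch = 80.55%.

Revised batch per 250.0 t fused product:
  Li2CO3: 4.466 t
  magnesite: 76.43 t
  calcined dolomite: 45.97 t
  zinc white: 22.46 t
  Pb3O4: 116.7 t
  colemanite: 44.37 t
Total batch = 310.4 t; LOI loss = 60.38 t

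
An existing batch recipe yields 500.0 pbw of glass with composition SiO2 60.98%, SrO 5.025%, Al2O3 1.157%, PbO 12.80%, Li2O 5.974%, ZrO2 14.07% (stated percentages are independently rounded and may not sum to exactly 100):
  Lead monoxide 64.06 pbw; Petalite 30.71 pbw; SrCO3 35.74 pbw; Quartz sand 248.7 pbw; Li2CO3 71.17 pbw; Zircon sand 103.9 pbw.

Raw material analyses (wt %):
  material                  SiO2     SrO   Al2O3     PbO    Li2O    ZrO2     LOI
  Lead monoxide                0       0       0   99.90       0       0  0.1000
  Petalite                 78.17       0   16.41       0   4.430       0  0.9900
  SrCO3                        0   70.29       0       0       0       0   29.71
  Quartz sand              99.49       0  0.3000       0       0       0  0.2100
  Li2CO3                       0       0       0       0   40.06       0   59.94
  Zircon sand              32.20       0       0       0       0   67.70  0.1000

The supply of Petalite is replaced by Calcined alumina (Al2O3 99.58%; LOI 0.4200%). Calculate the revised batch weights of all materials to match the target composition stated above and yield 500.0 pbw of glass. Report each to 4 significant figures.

Exact precision is kept from start to finish; working values are displayed rounded to 4 significant figures on the page. Exactly one rounding is applied to each reported value; all derived quantities, which include net glass mass, six oxide percentages, ignition loss, yield, the totals, are rebuilt in full precision, exactly as printed in the problem or answer text, starting from the weights for 500.0 pbw of glass.
Oxide mass targets, per 500.0 pbw glass:
  SiO2: 60.98% × 500.0 = 304.9 pbw
  SrO: 5.025% × 500.0 = 25.12 pbw
  Al2O3: 1.157% × 500.0 = 5.785 pbw
  PbO: 12.80% × 500.0 = 64.00 pbw
  Li2O: 5.974% × 500.0 = 29.87 pbw
  ZrO2: 14.07% × 500.0 = 70.35 pbw
Balance tally, oxide-wise, applying the batch weights above, at the basis given (delivered sums recover each target given rounding of the digits):
  SiO2: 272.8·0.9949 + 103.9·0.3220 = 304.9 pbw (target 304.9 pbw)
  SrO: 35.74·0.7029 = 25.12 pbw (target 25.12 pbw)
  Al2O3: 4.987·0.9958 + 272.8·0.003000 = 5.784 pbw (target 5.785 pbw)
  PbO: 64.06·0.9990 = 64.00 pbw (target 64.00 pbw)
  Li2O: 74.56·0.4006 = 29.87 pbw (target 29.87 pbw)
  ZrO2: 103.9·0.6770 = 70.34 pbw (target 70.35 pbw)
Glass mass check: Σ batch − LOI loss = 500.0 pbw (summing oxide targets gives 500.0 pbw; versus the stated basis of 500.0 pbw — gaps are rounding artifacts).
Batch total: Σ batch = 556.0 pbw; LOI removed, Σ of batch·LOI: 56.07 pbw; the yield ratio, glass ÷ batch: 89.92%.

Revised batch per 500.0 pbw glass:
  Lead monoxide: 64.06 pbw
  Calcined alumina: 4.987 pbw
  SrCO3: 35.74 pbw
  Quartz sand: 272.8 pbw
  Li2CO3: 74.56 pbw
  Zircon sand: 103.9 pbw
Total batch = 556.0 pbw; LOI loss = 56.07 pbw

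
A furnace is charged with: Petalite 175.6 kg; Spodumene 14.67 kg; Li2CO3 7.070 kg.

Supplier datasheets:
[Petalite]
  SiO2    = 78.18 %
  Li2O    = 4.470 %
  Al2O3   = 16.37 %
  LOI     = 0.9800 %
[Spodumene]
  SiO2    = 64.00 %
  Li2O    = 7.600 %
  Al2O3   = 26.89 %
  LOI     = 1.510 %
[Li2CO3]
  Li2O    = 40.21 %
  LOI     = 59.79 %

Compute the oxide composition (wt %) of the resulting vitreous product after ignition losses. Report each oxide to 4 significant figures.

Glass mass = 191.2 kg (batch 197.3 − LOI 6.170).
Composition: SiO2 76.72%, Li2O 6.176%, Al2O3 17.10%

Each numeric step runs at exact precision all the way through; working values appear, rounded to four significant digits, when written out; a single rounding completes every reported value; all derived quantities (LOI, net glass mass, the yield, totals, the three compositions) are recomputed from the batch weights at 191.2 kg of glass in full float precision exactly as printed in the problem or the answer.
Per-oxide mass from batch:
  SiO2: 175.6·0.7818 + 14.67·0.6400 = 146.7 kg
  Li2O: 175.6·0.04470 + 14.67·0.07600 + 7.070·0.4021 = 11.81 kg
  Al2O3: 175.6·0.1637 + 14.67·0.2689 = 32.69 kg
LOI: 175.6·0.009800 + 14.67·0.01510 + 7.070·0.5979 = 6.170 kg
Glass = total batch minus LOI = 197.3 − 6.170 = 191.2 kg (the oxide masses sum to this)
oxide / glass × 100 gives the wt %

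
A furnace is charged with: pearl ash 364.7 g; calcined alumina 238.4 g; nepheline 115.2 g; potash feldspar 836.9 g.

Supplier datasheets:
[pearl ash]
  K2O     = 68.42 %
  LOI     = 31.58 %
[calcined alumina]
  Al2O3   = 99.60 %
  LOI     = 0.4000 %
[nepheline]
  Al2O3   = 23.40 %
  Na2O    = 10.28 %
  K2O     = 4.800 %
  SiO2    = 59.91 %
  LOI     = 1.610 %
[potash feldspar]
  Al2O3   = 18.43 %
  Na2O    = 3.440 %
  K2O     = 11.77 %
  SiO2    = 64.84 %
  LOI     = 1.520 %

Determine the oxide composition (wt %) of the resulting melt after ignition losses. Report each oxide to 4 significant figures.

Intermediates appear (rounded to 4 significant figures) between the steps. Every computation runs at full float precision at all times; each reported figure is rounded exactly once — all derived quantities are carried in exact precision (yield, ignition loss, totals, the four compositions, net glass mass) using the weight values per 1424 g of glass, as set out in question or answer.
Mass of each oxide from the mix:
  Al2O3: 238.4·0.9960 + 115.2·0.2340 + 836.9·0.1843 = 418.6 g
  Na2O: 115.2·0.1028 + 836.9·0.03440 = 40.63 g
  K2O: 364.7·0.6842 + 115.2·0.04800 + 836.9·0.1177 = 353.6 g
  SiO2: 115.2·0.5991 + 836.9·0.6484 = 611.7 g
LOI: 364.7·0.3158 + 238.4·0.004000 + 115.2·0.01610 + 836.9·0.01520 = 130.7 g
Resulting glass, batch − LOI: 1555 − 130.7 = 1424 g (= Σ oxide masses)
each oxide over glass, ×100, is wt %

Glass mass = 1424 g (batch 1555 − LOI 130.7).
Composition: Al2O3 29.39%, Na2O 2.852%, K2O 24.82%, SiO2 42.94%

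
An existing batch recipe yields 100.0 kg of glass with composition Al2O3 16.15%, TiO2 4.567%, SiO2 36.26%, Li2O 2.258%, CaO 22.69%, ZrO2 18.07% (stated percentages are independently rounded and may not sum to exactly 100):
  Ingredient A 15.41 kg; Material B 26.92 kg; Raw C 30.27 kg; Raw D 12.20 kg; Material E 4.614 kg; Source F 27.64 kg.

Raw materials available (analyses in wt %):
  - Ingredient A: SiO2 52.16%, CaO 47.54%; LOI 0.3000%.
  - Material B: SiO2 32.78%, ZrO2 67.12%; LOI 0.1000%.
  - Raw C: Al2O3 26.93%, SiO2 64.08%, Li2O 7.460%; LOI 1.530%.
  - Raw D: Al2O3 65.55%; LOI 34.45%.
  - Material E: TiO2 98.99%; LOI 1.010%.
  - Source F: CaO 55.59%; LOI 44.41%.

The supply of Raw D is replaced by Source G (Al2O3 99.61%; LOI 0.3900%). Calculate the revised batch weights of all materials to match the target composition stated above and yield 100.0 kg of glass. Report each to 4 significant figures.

Each numeric step keeps full precision at each step. Values along the way are displayed (rounded to 4 significant digits) within the worked lines — a single rounding yields each reported figure. All derived quantities (the six compositions, yield, LOI, totals, net glass mass) are rebuilt from the weighed amounts per 100.0 kg of glass in full float precision, precisely as stated by either problem or answer.
Target oxide masses per 100.0 kg glass:
  Al2O3: 16.15% × 100.0 = 16.15 kg
  TiO2: 4.567% × 100.0 = 4.567 kg
  SiO2: 36.26% × 100.0 = 36.26 kg
  Li2O: 2.258% × 100.0 = 2.258 kg
  CaO: 22.69% × 100.0 = 22.69 kg
  ZrO2: 18.07% × 100.0 = 18.07 kg
Balance tally, oxide-wise, working from each reported weight, against the basis in use (target by target, the sums agree within answer rounding):
  Al2O3: 30.27·0.2693 + 8.030·0.9961 = 16.15 kg (target 16.15 kg)
  TiO2: 4.614·0.9899 = 4.567 kg (target 4.567 kg)
  SiO2: 15.41·0.5216 + 26.92·0.3278 + 30.27·0.6408 = 36.26 kg (target 36.26 kg)
  Li2O: 30.27·0.07460 = 2.258 kg (target 2.258 kg)
  CaO: 15.41·0.4754 + 27.64·0.5559 = 22.69 kg (target 22.69 kg)
  ZrO2: 26.92·0.6712 = 18.07 kg (target 18.07 kg)
Consistency of the glass mass: batch total minus LOI = 99.99 kg (oxide target masses add up to 100.0 kg; versus the stated basis of 100.0 kg — rounding explains the deltas).
Adding the batch up: Σ batch = 112.9 kg; LOI removed, Σ of batch·LOI: 12.89 kg; as yield: glass ÷ batch → 88.58%.

Revised batch per 100.0 kg glass:
  Ingredient A: 15.41 kg
  Material B: 26.92 kg
  Raw C: 30.27 kg
  Source G: 8.030 kg
  Material E: 4.614 kg
  Source F: 27.64 kg
Total batch = 112.9 kg; LOI loss = 12.89 kg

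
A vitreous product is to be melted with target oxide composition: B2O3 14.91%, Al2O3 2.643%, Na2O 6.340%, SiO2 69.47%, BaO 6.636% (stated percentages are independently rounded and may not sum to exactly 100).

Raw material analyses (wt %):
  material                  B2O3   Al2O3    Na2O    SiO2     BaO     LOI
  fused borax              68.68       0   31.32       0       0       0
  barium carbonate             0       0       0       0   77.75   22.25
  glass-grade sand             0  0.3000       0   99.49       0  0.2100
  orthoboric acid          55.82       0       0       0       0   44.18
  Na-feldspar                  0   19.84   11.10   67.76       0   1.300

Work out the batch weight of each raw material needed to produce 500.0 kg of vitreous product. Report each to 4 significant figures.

Batch per 500.0 kg vitreous product:
  fused borax: 79.25 kg
  barium carbonate: 42.68 kg
  glass-grade sand: 306.9 kg
  orthoboric acid: 36.04 kg
  Na-feldspar: 61.97 kg
Total batch = 526.8 kg; LOI loss = 26.87 kg; yield = 94.90%

All internal work carries exact precision at all times; values along the way appear, rounded to four significant figures, as written; every reported value carries a single rounding; the derived quantities are recomputed using the weight values at 500.0 kg of glass at full float precision (net glass mass, five oxide percentages, yield, totals, ignition loss), as set out in the question or the answer.
Oxide mass targets, per 500.0 kg vitreous product:
  B2O3: 14.91% × 500.0 = 74.55 kg
  Al2O3: 2.643% × 500.0 = 13.22 kg
  Na2O: 6.340% × 500.0 = 31.70 kg
  SiO2: 69.47% × 500.0 = 347.4 kg
  BaO: 6.636% × 500.0 = 33.18 kg
Checking each oxide sum working from each reported weight, against the basis in use (sums match the target masses modulo rounding of the values):
  B2O3: 79.25·0.6868 + 36.04·0.5582 = 74.55 kg (target 74.55 kg)
  Al2O3: 306.9·0.003000 + 61.97·0.1984 = 13.22 kg (target 13.22 kg)
  Na2O: 79.25·0.3132 + 61.97·0.1110 = 31.70 kg (target 31.70 kg)
  SiO2: 306.9·0.9949 + 61.97·0.6776 = 347.3 kg (target 347.4 kg)
  BaO: 42.68·0.7775 = 33.18 kg (target 33.18 kg)
Glass-mass sanity pass: total batch − LOI = 500.0 kg (the targets, summed, come to 500.0 kg; against the stated basis, 500.0 kg — differing by rounding only).
Total batch = Σ batch = 526.8 kg; loss to ignition Σ batch·LOI = 26.87 kg; glass ÷ batch gives a yield of 94.90%.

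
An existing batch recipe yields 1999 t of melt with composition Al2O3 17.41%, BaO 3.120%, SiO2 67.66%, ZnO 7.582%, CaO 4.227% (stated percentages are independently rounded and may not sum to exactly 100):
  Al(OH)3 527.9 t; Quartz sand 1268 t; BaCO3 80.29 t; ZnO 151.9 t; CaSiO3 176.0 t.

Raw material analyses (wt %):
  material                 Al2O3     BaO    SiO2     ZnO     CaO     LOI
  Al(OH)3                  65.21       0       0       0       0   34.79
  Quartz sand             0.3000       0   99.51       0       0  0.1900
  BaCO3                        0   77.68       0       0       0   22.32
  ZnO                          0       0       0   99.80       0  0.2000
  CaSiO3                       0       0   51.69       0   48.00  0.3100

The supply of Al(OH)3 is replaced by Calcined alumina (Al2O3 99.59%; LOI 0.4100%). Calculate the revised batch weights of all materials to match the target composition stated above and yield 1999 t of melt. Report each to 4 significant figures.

All internal work maintains exact precision throughout; intermediates appear, with 4-significant-figure rounding, across the worked steps — each reported result is rounded once only; derived quantities (LOI, the yield, glass mass, the five compositions, the totals) are computed at exact precision from the batch weights at 1999 t of glass as written in the problem or answer text.
Target oxide masses per 1999 t melt:
  Al2O3: 17.41% × 1999 = 348.0 t
  BaO: 3.120% × 1999 = 62.37 t
  SiO2: 67.66% × 1999 = 1353 t
  ZnO: 7.582% × 1999 = 151.6 t
  CaO: 4.227% × 1999 = 84.50 t
Sums-versus-targets review per the reported batch figures, on the stated basis (summed amounts equal target values inside rounding margins):
  Al2O3: 345.6·0.9959 + 1268·0.003000 = 348.0 t (target 348.0 t)
  BaO: 80.29·0.7768 = 62.37 t (target 62.37 t)
  SiO2: 1268·0.9951 + 176.0·0.5169 = 1353 t (target 1353 t)
  ZnO: 151.9·0.9980 = 151.6 t (target 151.6 t)
  CaO: 176.0·0.4800 = 84.48 t (target 84.50 t)
Glass-mass bookkeeping: total batch − LOI = 1999 t (summing oxide targets gives 1999 t; basis as stated: 1999 t — differing by rounding only).
Total batch = Σ batch = 2022 t; ignition loss, Σ(batch × LOI) = 22.60 t; yield = glass ÷ total batch = 98.88%.

Revised batch per 1999 t melt:
  Calcined alumina: 345.6 t
  Quartz sand: 1268 t
  BaCO3: 80.29 t
  ZnO: 151.9 t
  CaSiO3: 176.0 t
Total batch = 2022 t; LOI loss = 22.60 t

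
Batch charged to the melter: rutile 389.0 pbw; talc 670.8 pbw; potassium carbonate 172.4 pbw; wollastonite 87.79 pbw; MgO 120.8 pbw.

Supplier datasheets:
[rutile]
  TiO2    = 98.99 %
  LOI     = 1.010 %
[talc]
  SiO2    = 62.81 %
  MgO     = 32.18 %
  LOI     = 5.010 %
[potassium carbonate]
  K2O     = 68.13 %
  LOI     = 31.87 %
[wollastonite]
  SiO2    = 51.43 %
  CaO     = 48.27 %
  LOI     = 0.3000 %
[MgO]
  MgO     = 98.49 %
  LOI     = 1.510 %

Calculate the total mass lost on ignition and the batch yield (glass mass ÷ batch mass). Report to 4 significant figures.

All internal work holds exact precision through the solve. Working values appear (rounded to 4 significant figures) alongside each step; each reported number includes exactly one rounding; all derived quantities (totals, five oxide percentages, ignition loss, net glass mass, yield) are re-derived from the batch weights at 1346 pbw of glass at full precision as quoted within the problem or the answer.
Loss on ignition, line by line:
  rutile: 389.0 × 0.01010 = 3.929 pbw
  talc: 670.8 × 0.05010 = 33.61 pbw
  potassium carbonate: 172.4 × 0.3187 = 54.94 pbw
  wollastonite: 87.79 × 0.003000 = 0.2634 pbw
  MgO: 120.8 × 0.01510 = 1.824 pbw
Total LOI = 94.57 pbw
Glass = batch − LOI = 1441 − 94.57 = 1346 pbw

LOI loss = 94.57 pbw; glass = 1346 pbw; yield = 93.44%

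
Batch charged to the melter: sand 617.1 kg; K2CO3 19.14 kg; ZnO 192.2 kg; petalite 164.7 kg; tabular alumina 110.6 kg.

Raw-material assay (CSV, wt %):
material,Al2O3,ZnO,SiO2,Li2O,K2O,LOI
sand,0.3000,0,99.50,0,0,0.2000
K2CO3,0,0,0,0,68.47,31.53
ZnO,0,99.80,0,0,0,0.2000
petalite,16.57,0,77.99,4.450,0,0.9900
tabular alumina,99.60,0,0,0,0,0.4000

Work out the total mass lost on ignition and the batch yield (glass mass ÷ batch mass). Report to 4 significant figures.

Working values are displayed with 4-significant-figure rounding in the working. All internal work carries exact precision at each step. Each reported figure is rounded only once. Derived quantities (net glass mass, the five compositions, the totals, ignition loss, yield) are recomputed using the weight values on 1094 kg of glass at full precision as written in either problem or answer.
LOI of each material in turn:
  sand: 617.1 × 0.002000 = 1.234 kg
  K2CO3: 19.14 × 0.3153 = 6.035 kg
  ZnO: 192.2 × 0.002000 = 0.3844 kg
  petalite: 164.7 × 0.009900 = 1.631 kg
  tabular alumina: 110.6 × 0.004000 = 0.4424 kg
Total LOI = 9.726 kg
Glass = batch − LOI = 1104 − 9.726 = 1094 kg

LOI loss = 9.726 kg; glass = 1094 kg; yield = 99.12%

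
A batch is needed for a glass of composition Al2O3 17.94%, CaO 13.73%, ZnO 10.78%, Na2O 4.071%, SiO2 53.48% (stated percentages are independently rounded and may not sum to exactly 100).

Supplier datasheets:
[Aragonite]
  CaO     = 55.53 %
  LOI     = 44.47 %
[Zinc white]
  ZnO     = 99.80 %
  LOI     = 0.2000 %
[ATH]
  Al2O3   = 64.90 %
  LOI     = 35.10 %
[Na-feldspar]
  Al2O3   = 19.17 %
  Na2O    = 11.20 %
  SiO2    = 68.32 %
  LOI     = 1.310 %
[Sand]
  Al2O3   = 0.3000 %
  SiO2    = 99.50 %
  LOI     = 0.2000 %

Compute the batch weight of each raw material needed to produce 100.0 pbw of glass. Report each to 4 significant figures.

Each numeric step carries full precision through every step. The intermediate values are printed rounded to 4 significant figures across the worked steps. Every reported value is rounded just once; derived quantities, which include the yield, totals, LOI, net glass mass, five oxide percentages, are computed at full float precision, as they appear in question or answer, starting from the weights on 100.0 pbw of glass.
Per-oxide target masses for 100.0 pbw glass:
  Al2O3: 17.94% × 100.0 = 17.94 pbw
  CaO: 13.73% × 100.0 = 13.73 pbw
  ZnO: 10.78% × 100.0 = 10.78 pbw
  Na2O: 4.071% × 100.0 = 4.071 pbw
  SiO2: 53.48% × 100.0 = 53.48 pbw
Balance tally, oxide-wise, applying the batch weights above, relative to the basis at hand (each sum matches its target mass up to rounding of the answer):
  Al2O3: 16.77·0.6490 + 36.35·0.1917 + 28.79·0.003000 = 17.94 pbw (target 17.94 pbw)
  CaO: 24.73·0.5553 = 13.73 pbw (target 13.73 pbw)
  ZnO: 10.80·0.9980 = 10.78 pbw (target 10.78 pbw)
  Na2O: 36.35·0.1120 = 4.071 pbw (target 4.071 pbw)
  SiO2: 36.35·0.6832 + 28.79·0.9950 = 53.48 pbw (target 53.48 pbw)
Glass-mass closure: batch total minus LOI = 100.0 pbw (oxide target masses add up to 100.0 pbw; with the basis standing at 100.0 pbw — rounding explains the deltas).
Batch total: Σ batch = 117.4 pbw; Σ batch·LOI gives LOI loss = 17.44 pbw; glass ÷ batch gives a yield of 85.15%.

Batch per 100.0 pbw glass:
  Aragonite: 24.73 pbw
  Zinc white: 10.80 pbw
  ATH: 16.77 pbw
  Na-feldspar: 36.35 pbw
  Sand: 28.79 pbw
Total batch = 117.4 pbw; LOI loss = 17.44 pbw; yield = 85.15%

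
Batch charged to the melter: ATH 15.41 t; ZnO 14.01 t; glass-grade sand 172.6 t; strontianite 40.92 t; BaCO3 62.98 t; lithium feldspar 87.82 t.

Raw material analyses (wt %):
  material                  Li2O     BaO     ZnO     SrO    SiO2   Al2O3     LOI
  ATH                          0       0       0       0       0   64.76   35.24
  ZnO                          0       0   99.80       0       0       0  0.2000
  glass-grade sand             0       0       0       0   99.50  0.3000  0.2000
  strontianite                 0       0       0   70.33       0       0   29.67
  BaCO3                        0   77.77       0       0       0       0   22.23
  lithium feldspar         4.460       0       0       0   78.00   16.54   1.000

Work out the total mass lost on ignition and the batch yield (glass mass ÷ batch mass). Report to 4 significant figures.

LOI loss = 32.82 t; glass = 360.9 t; yield = 91.66%

Values along the way are displayed rounded to 4 significant digits alongside each step — exact precision is maintained at each step; each reported value carries a single rounding; all derived quantities (LOI, yield, glass mass, six oxide percentages, totals) are rebuilt starting from the weights at 360.9 t of glass in full precision, exactly as printed in problem or answer.
Loss on ignition, line by line:
  ATH: 15.41 × 0.3524 = 5.430 t
  ZnO: 14.01 × 0.002000 = 0.02802 t
  glass-grade sand: 172.6 × 0.002000 = 0.3452 t
  strontianite: 40.92 × 0.2967 = 12.14 t
  BaCO3: 62.98 × 0.2223 = 14.00 t
  lithium feldspar: 87.82 × 0.01000 = 0.8782 t
Total LOI = 32.82 t
Glass = batch − LOI = 393.7 − 32.82 = 360.9 t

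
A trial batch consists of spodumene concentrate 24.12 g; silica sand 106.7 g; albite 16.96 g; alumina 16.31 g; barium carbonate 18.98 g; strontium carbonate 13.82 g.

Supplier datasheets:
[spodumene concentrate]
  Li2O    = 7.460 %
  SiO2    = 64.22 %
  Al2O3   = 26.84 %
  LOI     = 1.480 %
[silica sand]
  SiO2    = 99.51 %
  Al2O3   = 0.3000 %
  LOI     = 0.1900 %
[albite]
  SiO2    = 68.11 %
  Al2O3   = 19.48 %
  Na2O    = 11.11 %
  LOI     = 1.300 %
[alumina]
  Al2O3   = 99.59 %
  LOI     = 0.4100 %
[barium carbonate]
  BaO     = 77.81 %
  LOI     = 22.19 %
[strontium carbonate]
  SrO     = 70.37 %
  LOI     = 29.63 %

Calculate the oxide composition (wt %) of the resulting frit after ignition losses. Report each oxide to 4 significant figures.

Glass mass = 187.7 g (batch 196.9 − LOI 9.154).
Composition: Li2O 0.9584%, SrO 5.180%, SiO2 70.96%, Al2O3 14.03%, Na2O 1.004%, BaO 7.867%

The intermediate values are shown rounded off to 4 significant figures in the printout; all arithmetic keeps exact precision at all times — every reported figure sees exactly one rounding; the derived quantities are re-derived using the weight values per 187.7 g of glass in full float precision (six oxide percentages, net glass mass, LOI, totals, yield), exactly as shown in either problem or answer.
Delivered oxide masses:
  Li2O: 24.12·0.07460 = 1.799 g
  SrO: 13.82·0.7037 = 9.725 g
  SiO2: 24.12·0.6422 + 106.7·0.9951 + 16.96·0.6811 = 133.2 g
  Al2O3: 24.12·0.2684 + 106.7·0.003000 + 16.96·0.1948 + 16.31·0.9959 = 26.34 g
  Na2O: 16.96·0.1111 = 1.884 g
  BaO: 18.98·0.7781 = 14.77 g
LOI: 24.12·0.01480 + 106.7·0.001900 + 16.96·0.01300 + 16.31·0.004100 + 18.98·0.2219 + 13.82·0.2963 = 9.154 g
Net of LOI, the glass mass = 196.9 − 9.154 = 187.7 g (matching Σ of the oxides)
wt %: oxide over glass, times 100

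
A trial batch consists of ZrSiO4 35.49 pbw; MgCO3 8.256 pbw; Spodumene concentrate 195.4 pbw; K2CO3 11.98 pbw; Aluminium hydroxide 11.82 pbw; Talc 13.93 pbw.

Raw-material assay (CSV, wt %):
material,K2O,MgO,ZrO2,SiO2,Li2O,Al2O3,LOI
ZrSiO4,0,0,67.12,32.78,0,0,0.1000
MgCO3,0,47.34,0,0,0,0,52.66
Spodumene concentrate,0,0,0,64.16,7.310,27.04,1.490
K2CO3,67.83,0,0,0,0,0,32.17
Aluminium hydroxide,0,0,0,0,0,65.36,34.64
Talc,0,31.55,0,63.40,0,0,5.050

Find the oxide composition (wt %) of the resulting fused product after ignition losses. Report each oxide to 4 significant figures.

Glass mass = 260.9 pbw (batch 276.9 − LOI 15.95).
Composition: K2O 3.114%, MgO 3.182%, ZrO2 9.129%, SiO2 55.89%, Li2O 5.474%, Al2O3 23.21%

Intermediates are displayed (rounded to 4 significant figures) alongside each step — all arithmetic runs at full float precision through every step. A single rounding produces every reported result; all derived quantities (six oxide percentages, glass mass, the totals, yield, ignition loss) are recomputed using the weight values on 260.9 pbw of glass at exact precision, as they appear in problem or answer.
Oxide-by-oxide delivered mass:
  K2O: 11.98·0.6783 = 8.126 pbw
  MgO: 8.256·0.4734 + 13.93·0.3155 = 8.303 pbw
  ZrO2: 35.49·0.6712 = 23.82 pbw
  SiO2: 35.49·0.3278 + 195.4·0.6416 + 13.93·0.6340 = 145.8 pbw
  Li2O: 195.4·0.07310 = 14.28 pbw
  Al2O3: 195.4·0.2704 + 11.82·0.6536 = 60.56 pbw
LOI: 35.49·0.001000 + 8.256·0.5266 + 195.4·0.01490 + 11.98·0.3217 + 11.82·0.3464 + 13.93·0.05050 = 15.95 pbw
Glass mass = batch − LOI = 276.9 − 15.95 = 260.9 pbw (= the summed oxide contributions)
wt %: oxide over glass, times 100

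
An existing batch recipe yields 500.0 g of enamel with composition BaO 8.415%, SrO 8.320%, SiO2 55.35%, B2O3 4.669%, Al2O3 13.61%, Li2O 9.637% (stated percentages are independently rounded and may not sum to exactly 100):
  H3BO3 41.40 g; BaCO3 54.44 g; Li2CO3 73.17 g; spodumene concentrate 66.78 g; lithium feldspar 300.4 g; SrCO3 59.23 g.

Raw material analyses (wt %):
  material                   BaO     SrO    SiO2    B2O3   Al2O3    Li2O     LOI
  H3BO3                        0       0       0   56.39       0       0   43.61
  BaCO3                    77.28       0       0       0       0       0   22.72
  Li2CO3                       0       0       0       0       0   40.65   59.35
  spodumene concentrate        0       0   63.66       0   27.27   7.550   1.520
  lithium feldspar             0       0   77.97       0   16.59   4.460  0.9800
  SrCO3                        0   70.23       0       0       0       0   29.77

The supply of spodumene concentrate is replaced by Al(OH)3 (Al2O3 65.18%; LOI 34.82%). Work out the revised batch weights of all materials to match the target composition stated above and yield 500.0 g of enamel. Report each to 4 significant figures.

Revised batch per 500.0 g enamel:
  H3BO3: 41.40 g
  BaCO3: 54.44 g
  Li2CO3: 79.59 g
  Al(OH)3: 14.06 g
  lithium feldspar: 354.9 g
  SrCO3: 59.23 g
Total batch = 603.6 g; LOI loss = 103.7 g

Intermediates appear rounded to four significant figures alongside each step. The whole derivation runs at full float precision from first step to last — each reported result takes exactly one rounding — derived quantities are recomputed in exact precision (the six compositions, net glass mass, totals, yield, LOI) from the batch weights for 500.0 g of glass as they appear in the problem or the answer.
Target masses of each oxide per 500.0 g enamel:
  BaO: 8.415% × 500.0 = 42.08 g
  SrO: 8.320% × 500.0 = 41.60 g
  SiO2: 55.35% × 500.0 = 276.8 g
  B2O3: 4.669% × 500.0 = 23.34 g
  Al2O3: 13.61% × 500.0 = 68.05 g
  Li2O: 9.637% × 500.0 = 48.18 g
A balance pass over the oxides, applying the batch weights above, relative to the basis at hand (target by target, the sums agree net of answer rounding effects):
  BaO: 54.44·0.7728 = 42.07 g (target 42.08 g)
  SrO: 59.23·0.7023 = 41.60 g (target 41.60 g)
  SiO2: 354.9·0.7797 = 276.7 g (target 276.8 g)
  B2O3: 41.40·0.5639 = 23.35 g (target 23.34 g)
  Al2O3: 14.06·0.6518 + 354.9·0.1659 = 68.04 g (target 68.05 g)
  Li2O: 79.59·0.4065 + 354.9·0.04460 = 48.18 g (target 48.18 g)
Glass-mass closure: Σ batch − LOI loss = 500.0 g (summing oxide targets gives 500.0 g; basis as stated: 500.0 g — rounding explains the deltas).
Adding the batch up: Σ batch = 603.6 g; ignition loss, Σ(batch × LOI) = 103.7 g; yield: glass divided by total = 82.83%.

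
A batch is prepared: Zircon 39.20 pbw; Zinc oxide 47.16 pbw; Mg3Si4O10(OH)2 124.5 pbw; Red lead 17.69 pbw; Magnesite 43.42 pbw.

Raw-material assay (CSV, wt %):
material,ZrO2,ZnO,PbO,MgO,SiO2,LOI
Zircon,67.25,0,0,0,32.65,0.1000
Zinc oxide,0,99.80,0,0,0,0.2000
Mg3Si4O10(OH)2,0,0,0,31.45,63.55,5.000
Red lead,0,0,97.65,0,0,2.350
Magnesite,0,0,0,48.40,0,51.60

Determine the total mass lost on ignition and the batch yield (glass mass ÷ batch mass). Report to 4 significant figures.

All internal work runs at exact precision all the way through. Mid-chain values are displayed rounded to 4 significant digits between the steps; a single rounding produces each reported result; all derived quantities are recomputed from the weighed amounts on 242.8 pbw of glass in exact precision (the five compositions, the totals, LOI, net glass mass, yield), as written in problem or answer.
Each material's LOI contribution:
  Zircon: 39.20 × 0.001000 = 0.03920 pbw
  Zinc oxide: 47.16 × 0.002000 = 0.09432 pbw
  Mg3Si4O10(OH)2: 124.5 × 0.05000 = 6.225 pbw
  Red lead: 17.69 × 0.02350 = 0.4157 pbw
  Magnesite: 43.42 × 0.5160 = 22.40 pbw
Total LOI = 29.18 pbw
Glass = batch − LOI = 272.0 − 29.18 = 242.8 pbw

LOI loss = 29.18 pbw; glass = 242.8 pbw; yield = 89.27%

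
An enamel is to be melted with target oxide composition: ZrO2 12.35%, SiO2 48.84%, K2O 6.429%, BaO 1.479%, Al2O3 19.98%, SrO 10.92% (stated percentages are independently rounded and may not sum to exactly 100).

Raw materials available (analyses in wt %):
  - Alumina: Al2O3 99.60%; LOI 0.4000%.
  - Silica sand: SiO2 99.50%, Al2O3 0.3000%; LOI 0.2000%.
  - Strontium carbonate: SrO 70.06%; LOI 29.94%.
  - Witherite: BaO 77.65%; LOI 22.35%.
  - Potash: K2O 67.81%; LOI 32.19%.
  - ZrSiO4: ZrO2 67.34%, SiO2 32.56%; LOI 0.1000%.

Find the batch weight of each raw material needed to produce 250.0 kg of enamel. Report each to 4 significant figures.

Batch per 250.0 kg enamel:
  Alumina: 49.83 kg
  Silica sand: 107.7 kg
  Strontium carbonate: 38.97 kg
  Witherite: 4.762 kg
  Potash: 23.70 kg
  ZrSiO4: 45.85 kg
Total batch = 270.8 kg; LOI loss = 20.82 kg; yield = 92.31%

In-progress results are displayed rounded off to 4 significant digits in the printout; the whole derivation runs at exact precision end to end; exactly one rounding is applied to every reported figure — the derived quantities (the six compositions, the totals, net glass mass, LOI, yield) are rebuilt using the weight values at 250.0 kg of glass in exact precision, exactly as printed in either problem or answer.
Target masses of each oxide per 250.0 kg enamel:
  ZrO2: 12.35% × 250.0 = 30.88 kg
  SiO2: 48.84% × 250.0 = 122.1 kg
  K2O: 6.429% × 250.0 = 16.07 kg
  BaO: 1.479% × 250.0 = 3.698 kg
  Al2O3: 19.98% × 250.0 = 49.95 kg
  SrO: 10.92% × 250.0 = 27.30 kg
Oxide-by-oxide audit per the reported batch figures, under the basis named above (summed amounts equal target values up to rounding of the answer):
  ZrO2: 45.85·0.6734 = 30.88 kg (target 30.88 kg)
  SiO2: 107.7·0.9950 + 45.85·0.3256 = 122.1 kg (target 122.1 kg)
  K2O: 23.70·0.6781 = 16.07 kg (target 16.07 kg)
  BaO: 4.762·0.7765 = 3.698 kg (target 3.698 kg)
  Al2O3: 49.83·0.9960 + 107.7·0.003000 = 49.95 kg (target 49.95 kg)
  SrO: 38.97·0.7006 = 27.30 kg (target 27.30 kg)
The glass-mass cross-check: the batch minus its LOI: 250.0 kg (the Σ of target masses is 250.0 kg; with the basis standing at 250.0 kg — gaps are rounding artifacts).
Batch total: Σ batch = 270.8 kg; the LOI term Σ batch·LOI equals 20.82 kg; as yield: glass ÷ batch → 92.31%.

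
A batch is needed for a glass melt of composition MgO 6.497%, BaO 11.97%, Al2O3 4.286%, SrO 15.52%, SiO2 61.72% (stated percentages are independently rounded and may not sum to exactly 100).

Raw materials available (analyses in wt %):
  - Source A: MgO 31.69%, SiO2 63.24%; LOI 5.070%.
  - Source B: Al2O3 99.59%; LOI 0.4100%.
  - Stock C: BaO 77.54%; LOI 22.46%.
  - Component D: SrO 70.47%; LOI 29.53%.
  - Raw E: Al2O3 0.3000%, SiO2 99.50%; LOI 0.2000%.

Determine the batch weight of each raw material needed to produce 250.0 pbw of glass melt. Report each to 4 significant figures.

The working math maintains full float precision through the solve; in-progress results appear (rounded to four significant digits) on the page; every reported value takes a single rounding. All derived quantities are recomputed at full precision (the five compositions, glass mass, ignition loss, the yield, totals) from the batch weights for 250.0 pbw of glass, as they appear in problem or answer.
Oxide-by-oxide targets in 250.0 pbw glass melt:
  MgO: 6.497% × 250.0 = 16.24 pbw
  BaO: 11.97% × 250.0 = 29.92 pbw
  Al2O3: 4.286% × 250.0 = 10.72 pbw
  SrO: 15.52% × 250.0 = 38.80 pbw
  SiO2: 61.72% × 250.0 = 154.3 pbw
Sums-versus-targets review on the weights just shown, for the quoted basis mass (target by target, the sums agree once rounding is allowed for):
  MgO: 51.25·0.3169 = 16.24 pbw (target 16.24 pbw)
  BaO: 38.59·0.7754 = 29.92 pbw (target 29.92 pbw)
  Al2O3: 10.39·0.9959 + 122.5·0.003000 = 10.71 pbw (target 10.72 pbw)
  SrO: 55.06·0.7047 = 38.80 pbw (target 38.80 pbw)
  SiO2: 51.25·0.6324 + 122.5·0.9950 = 154.3 pbw (target 154.3 pbw)
Glass-mass bookkeeping: net batch after ignition = 250.0 pbw (targets for the oxides total 250.0 pbw; with the basis standing at 250.0 pbw — a pure rounding effect).
Whole-batch sum: Σ batch = 277.8 pbw; ignition loss, Σ(batch × LOI) = 27.81 pbw; yield = glass ÷ total batch = 89.99%.

Batch per 250.0 pbw glass melt:
  Source A: 51.25 pbw
  Source B: 10.39 pbw
  Stock C: 38.59 pbw
  Component D: 55.06 pbw
  Raw E: 122.5 pbw
Total batch = 277.8 pbw; LOI loss = 27.81 pbw; yield = 89.99%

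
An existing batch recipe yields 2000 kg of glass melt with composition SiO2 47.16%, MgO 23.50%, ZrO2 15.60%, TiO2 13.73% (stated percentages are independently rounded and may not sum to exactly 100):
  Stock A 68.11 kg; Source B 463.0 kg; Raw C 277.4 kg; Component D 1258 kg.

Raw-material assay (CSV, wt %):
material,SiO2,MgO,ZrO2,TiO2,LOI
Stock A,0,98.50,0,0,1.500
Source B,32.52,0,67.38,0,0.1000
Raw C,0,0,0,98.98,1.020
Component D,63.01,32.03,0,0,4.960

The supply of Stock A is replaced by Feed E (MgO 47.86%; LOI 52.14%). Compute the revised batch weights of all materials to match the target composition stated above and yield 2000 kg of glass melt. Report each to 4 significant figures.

Revised batch per 2000 kg glass melt:
  Feed E: 140.2 kg
  Source B: 463.0 kg
  Raw C: 277.4 kg
  Component D: 1258 kg
Total batch = 2139 kg; LOI loss = 138.8 kg

Values along the way are displayed rounded to 4 significant digits when written out — each numeric step holds full precision in every operation. A single rounding finalizes each reported number. Derived quantities are recomputed at full float precision (glass mass, four oxide percentages, ignition loss, the yield, totals) from the batch weights for 2000 kg of glass, precisely as stated by the problem or answer text.
Per-oxide target masses for 2000 kg glass melt:
  SiO2: 47.16% × 2000 = 943.2 kg
  MgO: 23.50% × 2000 = 470.0 kg
  ZrO2: 15.60% × 2000 = 312.0 kg
  TiO2: 13.73% × 2000 = 274.6 kg
A balance pass over the oxides, per the reported batch figures, relative to the basis at hand (each sum matches its target mass modulo rounding of the values):
  SiO2: 463.0·0.3252 + 1258·0.6301 = 943.2 kg (target 943.2 kg)
  MgO: 140.2·0.4786 + 1258·0.3203 = 470.0 kg (target 470.0 kg)
  ZrO2: 463.0·0.6738 = 312.0 kg (target 312.0 kg)
  TiO2: 277.4·0.9898 = 274.6 kg (target 274.6 kg)
Auditing the glass mass value: the batch minus its LOI: 2000 kg (targets for the oxides total 2000 kg; versus the stated basis of 2000 kg — differing by rounding only).
Whole-batch sum: Σ batch = 2139 kg; LOI removed, Σ of batch·LOI: 138.8 kg; yield, glass over the total, = 93.51%.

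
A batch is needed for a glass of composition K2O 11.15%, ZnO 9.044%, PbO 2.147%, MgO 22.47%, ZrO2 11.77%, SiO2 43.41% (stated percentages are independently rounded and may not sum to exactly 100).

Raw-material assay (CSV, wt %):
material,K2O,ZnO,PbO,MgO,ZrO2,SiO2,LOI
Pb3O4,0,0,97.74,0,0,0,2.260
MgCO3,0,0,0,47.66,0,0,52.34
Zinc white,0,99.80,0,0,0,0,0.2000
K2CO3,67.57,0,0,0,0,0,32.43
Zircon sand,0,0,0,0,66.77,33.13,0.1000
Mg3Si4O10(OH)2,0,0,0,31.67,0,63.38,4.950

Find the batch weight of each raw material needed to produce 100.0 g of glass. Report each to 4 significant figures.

Batch per 100.0 g glass:
  Pb3O4: 2.197 g
  MgCO3: 7.757 g
  Zinc white: 9.062 g
  K2CO3: 16.50 g
  Zircon sand: 17.63 g
  Mg3Si4O10(OH)2: 59.28 g
Total batch = 112.4 g; LOI loss = 12.43 g; yield = 88.94%

Every computation runs at full float precision through the solve. Values along the way appear rounded off to 4 significant digits within the worked lines — exactly one rounding goes into each reported result; the derived quantities are carried in full precision (totals, net glass mass, ignition loss, yield, six oxide percentages) from the batch weights for 100.0 g of glass as set out in the question or the answer.
Oxide mass targets, per 100.0 g glass:
  K2O: 11.15% × 100.0 = 11.15 g
  ZnO: 9.044% × 100.0 = 9.044 g
  PbO: 2.147% × 100.0 = 2.147 g
  MgO: 22.47% × 100.0 = 22.47 g
  ZrO2: 11.77% × 100.0 = 11.77 g
  SiO2: 43.41% × 100.0 = 43.41 g
Verifying the oxide balance per the reported batch figures, against the basis in use (sum by sum, the targets are met up to rounding of the answer):
  K2O: 16.50·0.6757 = 11.15 g (target 11.15 g)
  ZnO: 9.062·0.9980 = 9.044 g (target 9.044 g)
  PbO: 2.197·0.9774 = 2.147 g (target 2.147 g)
  MgO: 7.757·0.4766 + 59.28·0.3167 = 22.47 g (target 22.47 g)
  ZrO2: 17.63·0.6677 = 11.77 g (target 11.77 g)
  SiO2: 17.63·0.3313 + 59.28·0.6338 = 43.41 g (target 43.41 g)
The glass-mass cross-check: total charge less LOI = 100.0 g (summing oxide targets gives 99.99 g; against the stated basis, 100.0 g — any gap is answer rounding).
Batch grand total — Σ batch = 112.4 g; LOI loss = Σ batch·LOI = 12.43 g; yield = glass ÷ total batch = 88.94%.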